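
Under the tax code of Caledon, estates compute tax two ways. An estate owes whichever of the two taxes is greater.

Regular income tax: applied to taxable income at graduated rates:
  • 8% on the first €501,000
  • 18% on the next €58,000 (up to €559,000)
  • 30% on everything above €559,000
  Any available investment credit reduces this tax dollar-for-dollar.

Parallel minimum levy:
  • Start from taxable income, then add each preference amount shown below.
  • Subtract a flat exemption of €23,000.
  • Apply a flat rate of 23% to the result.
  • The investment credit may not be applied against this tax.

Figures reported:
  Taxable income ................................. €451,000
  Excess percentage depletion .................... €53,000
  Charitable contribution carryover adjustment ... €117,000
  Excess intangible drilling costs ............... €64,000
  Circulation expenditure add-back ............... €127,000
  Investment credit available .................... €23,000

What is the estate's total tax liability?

€181,470

Regular income tax:
  €451,000 × 8% = €36,080
  Less investment credit €23,000 → €13,080

Parallel minimum levy:
  Adjusted income: €451,000 + €53,000 + €117,000 + €64,000 + €127,000 = €812,000
  Less exemption €23,000 → base €789,000
  €789,000 × 23% = €181,470

€181,470 > €13,080, so the parallel minimum levy is the binding amount.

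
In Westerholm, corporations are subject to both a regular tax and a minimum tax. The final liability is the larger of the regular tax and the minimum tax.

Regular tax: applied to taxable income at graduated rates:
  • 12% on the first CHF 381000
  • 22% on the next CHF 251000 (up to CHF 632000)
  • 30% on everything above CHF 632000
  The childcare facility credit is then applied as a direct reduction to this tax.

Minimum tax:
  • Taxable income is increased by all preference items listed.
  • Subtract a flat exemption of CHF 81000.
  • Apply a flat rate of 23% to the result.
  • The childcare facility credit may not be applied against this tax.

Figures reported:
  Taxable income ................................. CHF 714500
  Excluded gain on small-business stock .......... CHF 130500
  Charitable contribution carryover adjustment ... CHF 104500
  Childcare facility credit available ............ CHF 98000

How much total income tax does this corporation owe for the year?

Regular tax:
  CHF 381000 × 12% = CHF 45720
  CHF 251000 × 22% = CHF 55220
  CHF 82500 × 30% = CHF 24750
  → CHF 125690
  Less childcare facility credit CHF 98000 → CHF 27690

Minimum tax:
  Adjusted income: CHF 714500 + CHF 130500 + CHF 104500 = CHF 949500
  Less exemption CHF 81000 → base CHF 868500
  CHF 868500 × 23% = CHF 199755

CHF 199755 > CHF 27690, so the minimum tax is the binding amount.

CHF 199755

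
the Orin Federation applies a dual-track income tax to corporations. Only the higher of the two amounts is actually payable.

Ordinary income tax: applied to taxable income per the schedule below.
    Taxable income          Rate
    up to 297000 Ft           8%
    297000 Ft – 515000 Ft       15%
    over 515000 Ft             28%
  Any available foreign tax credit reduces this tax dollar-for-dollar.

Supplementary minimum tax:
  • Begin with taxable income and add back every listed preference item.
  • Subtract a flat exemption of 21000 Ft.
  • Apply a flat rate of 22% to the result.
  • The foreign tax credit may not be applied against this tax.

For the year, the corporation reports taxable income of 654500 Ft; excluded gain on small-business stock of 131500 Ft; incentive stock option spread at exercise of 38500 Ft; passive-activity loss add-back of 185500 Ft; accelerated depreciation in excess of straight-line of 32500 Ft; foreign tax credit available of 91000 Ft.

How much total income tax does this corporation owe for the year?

Ordinary income tax:
  297000 Ft × 8% = 23760 Ft
  218000 Ft × 15% = 32700 Ft
  139500 Ft × 28% = 39060 Ft
  → 95520 Ft
  Less foreign tax credit 91000 Ft → 4520 Ft

Supplementary minimum tax:
  Adjusted income: 654500 Ft + 131500 Ft + 38500 Ft + 185500 Ft + 32500 Ft = 1042500 Ft
  Less exemption 21000 Ft → base 1021500 Ft
  1021500 Ft × 22% = 224730 Ft

224730 Ft > 4520 Ft, so the supplementary minimum tax is the binding amount.

224730 Ft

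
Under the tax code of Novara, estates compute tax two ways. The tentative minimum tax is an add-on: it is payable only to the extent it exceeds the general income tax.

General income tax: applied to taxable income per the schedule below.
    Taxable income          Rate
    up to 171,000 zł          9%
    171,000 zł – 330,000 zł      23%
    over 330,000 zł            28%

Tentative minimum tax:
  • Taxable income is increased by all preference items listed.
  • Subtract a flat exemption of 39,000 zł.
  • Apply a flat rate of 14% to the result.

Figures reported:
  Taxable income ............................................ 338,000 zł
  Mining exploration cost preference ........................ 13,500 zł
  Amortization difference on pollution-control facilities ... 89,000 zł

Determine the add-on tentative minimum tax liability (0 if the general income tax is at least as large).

Tentative minimum tax:
  Adjusted income: 338,000 zł + 13,500 zł + 89,000 zł = 440,500 zł
  Less exemption 39,000 zł → base 401,500 zł
  401,500 zł × 14% = 56,210 zł

General income tax:
  171,000 zł × 9% = 15,390 zł
  159,000 zł × 23% = 36,570 zł
  8,000 zł × 28% = 2,240 zł
  → 54,200 zł

Excess of tentative minimum tax over general income tax: 56,210 zł − 54,200 zł = 2,010 zł.

2,010 zł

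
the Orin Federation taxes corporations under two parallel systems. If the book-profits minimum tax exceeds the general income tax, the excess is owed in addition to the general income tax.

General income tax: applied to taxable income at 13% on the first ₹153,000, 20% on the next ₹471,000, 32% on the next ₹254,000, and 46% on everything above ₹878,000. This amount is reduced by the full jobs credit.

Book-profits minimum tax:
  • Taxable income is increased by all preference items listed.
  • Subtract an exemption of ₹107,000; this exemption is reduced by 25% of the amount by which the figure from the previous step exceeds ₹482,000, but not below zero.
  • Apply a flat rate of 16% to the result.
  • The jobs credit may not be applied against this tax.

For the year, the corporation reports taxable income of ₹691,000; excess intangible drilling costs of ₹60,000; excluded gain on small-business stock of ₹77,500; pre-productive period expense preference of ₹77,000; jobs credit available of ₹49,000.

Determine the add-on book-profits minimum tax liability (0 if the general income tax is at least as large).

General income tax:
  ₹153,000 × 13% = ₹19,890
  ₹471,000 × 20% = ₹94,200
  ₹67,000 × 32% = ₹21,440
  → ₹135,530
  Less jobs credit ₹49,000 → ₹86,530

Book-profits minimum tax:
  Adjusted income: ₹691,000 + ₹60,000 + ₹77,500 + ₹77,000 = ₹905,500
  Exemption: ₹107,000 − 25% × (₹905,500 − ₹482,000) = ₹107,000 − ₹105,875 = ₹1,125
  Base: ₹905,500 − ₹1,125 = ₹904,375
  ₹904,375 × 16% = ₹144,700

Excess of book-profits minimum tax over general income tax: ₹144,700 − ₹86,530 = ₹58,170.

₹58,170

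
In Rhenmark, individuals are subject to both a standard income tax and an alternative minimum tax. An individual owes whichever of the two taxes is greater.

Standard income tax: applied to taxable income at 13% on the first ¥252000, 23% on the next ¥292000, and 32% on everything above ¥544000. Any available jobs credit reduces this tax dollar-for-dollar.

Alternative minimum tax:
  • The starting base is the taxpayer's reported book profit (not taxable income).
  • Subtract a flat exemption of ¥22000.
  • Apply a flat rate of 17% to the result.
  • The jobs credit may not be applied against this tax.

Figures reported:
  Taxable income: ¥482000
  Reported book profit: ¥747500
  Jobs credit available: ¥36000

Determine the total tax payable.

Standard income tax:
  ¥252000 × 13% = ¥32760
  ¥230000 × 23% = ¥52900
  → ¥85660
  Less jobs credit ¥36000 → ¥49660

Alternative minimum tax:
  Base (reported book profit): ¥747500
  Less exemption ¥22000 → base ¥725500
  ¥725500 × 17% = ¥123335

¥123335 > ¥49660, so the alternative minimum tax is the binding amount.

¥123335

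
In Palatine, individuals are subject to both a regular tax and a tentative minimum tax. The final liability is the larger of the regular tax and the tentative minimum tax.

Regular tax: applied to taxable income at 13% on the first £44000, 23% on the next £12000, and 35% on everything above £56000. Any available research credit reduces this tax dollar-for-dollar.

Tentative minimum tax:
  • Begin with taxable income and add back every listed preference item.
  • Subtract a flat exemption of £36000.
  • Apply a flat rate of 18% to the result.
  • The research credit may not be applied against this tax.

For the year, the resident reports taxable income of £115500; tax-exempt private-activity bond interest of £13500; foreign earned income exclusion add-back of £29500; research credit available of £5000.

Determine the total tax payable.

Regular tax:
  £44000 × 13% = £5720
  £12000 × 23% = £2760
  £59500 × 35% = £20825
  → £29305
  Less research credit £5000 → £24305

Tentative minimum tax:
  Adjusted income: £115500 + £13500 + £29500 = £158500
  Less exemption £36000 → base £122500
  £122500 × 18% = £22050

£24305 > £22050, so the regular tax governs.

£24305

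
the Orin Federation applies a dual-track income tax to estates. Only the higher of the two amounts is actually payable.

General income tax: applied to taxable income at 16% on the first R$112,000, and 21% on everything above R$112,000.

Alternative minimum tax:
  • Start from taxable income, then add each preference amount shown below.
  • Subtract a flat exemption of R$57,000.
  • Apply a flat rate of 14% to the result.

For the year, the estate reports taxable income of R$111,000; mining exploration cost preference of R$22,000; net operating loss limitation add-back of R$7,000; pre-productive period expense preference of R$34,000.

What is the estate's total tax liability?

General income tax:
  R$111,000 × 16% = R$17,760

Alternative minimum tax:
  Adjusted income: R$111,000 + R$22,000 + R$7,000 + R$34,000 = R$174,000
  Less exemption R$57,000 → base R$117,000
  R$117,000 × 14% = R$16,380

R$17,760 > R$16,380, so the general income tax governs.

R$17,760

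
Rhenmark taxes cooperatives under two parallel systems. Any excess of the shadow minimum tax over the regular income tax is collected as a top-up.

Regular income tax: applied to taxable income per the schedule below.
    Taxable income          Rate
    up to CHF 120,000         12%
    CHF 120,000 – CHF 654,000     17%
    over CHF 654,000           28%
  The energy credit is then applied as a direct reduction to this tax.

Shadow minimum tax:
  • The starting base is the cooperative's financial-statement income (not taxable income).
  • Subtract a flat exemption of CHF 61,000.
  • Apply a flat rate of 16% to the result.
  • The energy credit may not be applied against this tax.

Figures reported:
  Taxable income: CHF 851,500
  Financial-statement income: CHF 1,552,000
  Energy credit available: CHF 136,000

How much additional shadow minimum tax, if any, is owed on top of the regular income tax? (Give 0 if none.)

CHF 214,080

Regular income tax:
  CHF 120,000 × 12% = CHF 14,400
  CHF 534,000 × 17% = CHF 90,780
  CHF 197,500 × 28% = CHF 55,300
  → CHF 160,480
  Less energy credit CHF 136,000 → CHF 24,480

Shadow minimum tax:
  Base (financial-statement income): CHF 1,552,000
  Less exemption CHF 61,000 → base CHF 1,491,000
  CHF 1,491,000 × 16% = CHF 238,560

Excess of shadow minimum tax over regular income tax: CHF 238,560 − CHF 24,480 = CHF 214,080.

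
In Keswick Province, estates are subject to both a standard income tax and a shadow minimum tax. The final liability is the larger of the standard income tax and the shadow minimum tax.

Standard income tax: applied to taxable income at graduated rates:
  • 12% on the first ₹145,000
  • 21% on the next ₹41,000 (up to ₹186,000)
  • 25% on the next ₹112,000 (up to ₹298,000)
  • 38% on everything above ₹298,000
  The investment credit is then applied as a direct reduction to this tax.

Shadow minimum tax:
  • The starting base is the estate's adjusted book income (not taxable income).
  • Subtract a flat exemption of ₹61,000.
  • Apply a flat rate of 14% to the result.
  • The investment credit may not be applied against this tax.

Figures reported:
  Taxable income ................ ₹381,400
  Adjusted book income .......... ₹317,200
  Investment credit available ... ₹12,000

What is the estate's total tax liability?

Standard income tax:
  ₹145,000 × 12% = ₹17,400
  ₹41,000 × 21% = ₹8,610
  ₹112,000 × 25% = ₹28,000
  ₹83,400 × 38% = ₹31,692
  → ₹85,702
  Less investment credit ₹12,000 → ₹73,702

Shadow minimum tax:
  Base (adjusted book income): ₹317,200
  Less exemption ₹61,000 → base ₹256,200
  ₹256,200 × 14% = ₹35,868

₹73,702 > ₹35,868, so the standard income tax governs.

₹73,702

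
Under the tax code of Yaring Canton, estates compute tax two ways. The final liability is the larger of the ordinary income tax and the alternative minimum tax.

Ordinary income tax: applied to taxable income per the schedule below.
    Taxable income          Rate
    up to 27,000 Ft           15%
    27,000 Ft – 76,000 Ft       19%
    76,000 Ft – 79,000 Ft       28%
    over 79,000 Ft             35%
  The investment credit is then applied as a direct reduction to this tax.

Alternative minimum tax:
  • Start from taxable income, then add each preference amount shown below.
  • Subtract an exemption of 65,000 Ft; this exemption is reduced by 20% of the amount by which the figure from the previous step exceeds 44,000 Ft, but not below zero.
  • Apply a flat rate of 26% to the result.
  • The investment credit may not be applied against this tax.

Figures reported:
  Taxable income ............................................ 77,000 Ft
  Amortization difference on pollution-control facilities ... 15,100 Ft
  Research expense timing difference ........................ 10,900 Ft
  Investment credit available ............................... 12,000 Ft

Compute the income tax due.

Alternative minimum tax:
  Adjusted income: 77,000 Ft + 15,100 Ft + 10,900 Ft = 103,000 Ft
  Exemption: 65,000 Ft − 20% × (103,000 Ft − 44,000 Ft) = 65,000 Ft − 11,800 Ft = 53,200 Ft
  Base: 103,000 Ft − 53,200 Ft = 49,800 Ft
  49,800 Ft × 26% = 12,948 Ft

Ordinary income tax:
  27,000 Ft × 15% = 4,050 Ft
  49,000 Ft × 19% = 9,310 Ft
  1,000 Ft × 28% = 280 Ft
  → 13,640 Ft
  Less investment credit 12,000 Ft → 1,640 Ft

12,948 Ft > 1,640 Ft, so the alternative minimum tax is the binding amount.

12,948 Ft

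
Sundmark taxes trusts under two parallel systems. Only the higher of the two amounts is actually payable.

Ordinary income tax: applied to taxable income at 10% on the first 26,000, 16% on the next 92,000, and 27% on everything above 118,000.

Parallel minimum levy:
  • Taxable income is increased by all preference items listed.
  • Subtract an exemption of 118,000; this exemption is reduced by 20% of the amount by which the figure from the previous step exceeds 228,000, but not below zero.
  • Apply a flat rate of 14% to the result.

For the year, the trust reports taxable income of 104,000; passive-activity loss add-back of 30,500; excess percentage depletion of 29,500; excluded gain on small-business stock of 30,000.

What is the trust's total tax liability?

Parallel minimum levy:
  Adjusted income: 104,000 + 30,500 + 29,500 + 30,000 = 194,000
  Exemption: 194,000 ≤ 228,000, so full 118,000 applies
  Base: 194,000 − 118,000 = 76,000
  76,000 × 14% = 10,640

Ordinary income tax:
  26,000 × 10% = 2,600
  78,000 × 16% = 12,480
  → 15,080

15,080 > 10,640, so the ordinary income tax governs.

15,080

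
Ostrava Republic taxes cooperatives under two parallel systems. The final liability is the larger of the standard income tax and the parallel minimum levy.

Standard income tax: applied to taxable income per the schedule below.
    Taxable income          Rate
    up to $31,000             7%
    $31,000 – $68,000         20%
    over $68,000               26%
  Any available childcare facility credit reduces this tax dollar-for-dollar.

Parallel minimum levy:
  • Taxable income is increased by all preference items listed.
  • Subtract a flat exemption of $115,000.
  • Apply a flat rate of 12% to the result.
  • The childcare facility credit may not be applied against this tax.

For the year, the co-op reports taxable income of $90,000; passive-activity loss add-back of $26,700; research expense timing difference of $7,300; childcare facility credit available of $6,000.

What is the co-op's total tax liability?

Standard income tax:
  $31,000 × 7% = $2,170
  $37,000 × 20% = $7,400
  $22,000 × 26% = $5,720
  → $15,290
  Less childcare facility credit $6,000 → $9,290

Parallel minimum levy:
  Adjusted income: $90,000 + $26,700 + $7,300 = $124,000
  Less exemption $115,000 → base $9,000
  $9,000 × 12% = $1,080

$9,290 > $1,080, so the standard income tax governs.

$9,290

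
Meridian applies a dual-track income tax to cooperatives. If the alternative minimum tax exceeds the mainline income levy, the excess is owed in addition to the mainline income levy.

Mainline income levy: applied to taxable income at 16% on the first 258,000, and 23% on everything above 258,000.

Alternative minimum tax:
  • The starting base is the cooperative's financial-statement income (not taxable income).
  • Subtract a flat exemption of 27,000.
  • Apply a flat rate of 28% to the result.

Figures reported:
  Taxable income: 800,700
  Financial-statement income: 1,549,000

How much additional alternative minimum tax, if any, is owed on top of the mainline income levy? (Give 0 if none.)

260,059

Mainline income levy:
  258,000 × 16% = 41,280
  542,700 × 23% = 124,821
  → 166,101

Alternative minimum tax:
  Base (financial-statement income): 1,549,000
  Less exemption 27,000 → base 1,522,000
  1,522,000 × 28% = 426,160

Excess of alternative minimum tax over mainline income levy: 426,160 − 166,101 = 260,059.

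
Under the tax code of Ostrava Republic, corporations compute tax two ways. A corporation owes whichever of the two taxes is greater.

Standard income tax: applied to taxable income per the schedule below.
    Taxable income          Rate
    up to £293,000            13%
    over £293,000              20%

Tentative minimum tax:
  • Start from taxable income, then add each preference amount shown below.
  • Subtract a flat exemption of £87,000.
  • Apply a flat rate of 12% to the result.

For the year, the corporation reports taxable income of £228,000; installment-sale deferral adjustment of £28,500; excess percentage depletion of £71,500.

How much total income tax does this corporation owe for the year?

Standard income tax:
  £228,000 × 13% = £29,640

Tentative minimum tax:
  Adjusted income: £228,000 + £28,500 + £71,500 = £328,000
  Less exemption £87,000 → base £241,000
  £241,000 × 12% = £28,920

£29,640 > £28,920, so the standard income tax governs.

£29,640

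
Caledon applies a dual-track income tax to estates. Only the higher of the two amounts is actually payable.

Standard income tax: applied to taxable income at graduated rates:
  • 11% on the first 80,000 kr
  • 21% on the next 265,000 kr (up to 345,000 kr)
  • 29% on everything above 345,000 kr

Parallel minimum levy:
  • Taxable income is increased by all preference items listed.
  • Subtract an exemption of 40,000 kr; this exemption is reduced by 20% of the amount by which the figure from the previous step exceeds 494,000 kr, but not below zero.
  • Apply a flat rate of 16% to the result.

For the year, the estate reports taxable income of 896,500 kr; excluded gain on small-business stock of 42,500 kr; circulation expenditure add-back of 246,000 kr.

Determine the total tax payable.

224,385 kr

Parallel minimum levy:
  Adjusted income: 896,500 kr + 42,500 kr + 246,000 kr = 1,185,000 kr
  Exemption: 20% × (1,185,000 kr − 494,000 kr) = 138,200 kr ≥ 40,000 kr, so the exemption is fully phased out
  Base: 1,185,000 kr − 0 kr = 1,185,000 kr
  1,185,000 kr × 16% = 189,600 kr

Standard income tax:
  80,000 kr × 11% = 8,800 kr
  265,000 kr × 21% = 55,650 kr
  551,500 kr × 29% = 159,935 kr
  → 224,385 kr

224,385 kr > 189,600 kr, so the standard income tax governs.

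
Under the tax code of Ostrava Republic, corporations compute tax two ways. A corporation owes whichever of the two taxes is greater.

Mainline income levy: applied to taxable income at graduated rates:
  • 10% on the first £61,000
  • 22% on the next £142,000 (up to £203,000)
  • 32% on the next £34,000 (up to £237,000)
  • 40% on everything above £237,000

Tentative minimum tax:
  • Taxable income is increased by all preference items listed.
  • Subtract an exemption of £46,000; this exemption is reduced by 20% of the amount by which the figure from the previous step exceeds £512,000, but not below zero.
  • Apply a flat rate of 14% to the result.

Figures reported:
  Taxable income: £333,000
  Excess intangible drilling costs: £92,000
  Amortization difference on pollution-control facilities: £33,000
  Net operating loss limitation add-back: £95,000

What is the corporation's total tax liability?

£86,620

Tentative minimum tax:
  Adjusted income: £333,000 + £92,000 + £33,000 + £95,000 = £553,000
  Exemption: £46,000 − 20% × (£553,000 − £512,000) = £46,000 − £8,200 = £37,800
  Base: £553,000 − £37,800 = £515,200
  £515,200 × 14% = £72,128

Mainline income levy:
  £61,000 × 10% = £6,100
  £142,000 × 22% = £31,240
  £34,000 × 32% = £10,880
  £96,000 × 40% = £38,400
  → £86,620

£86,620 > £72,128, so the mainline income levy governs.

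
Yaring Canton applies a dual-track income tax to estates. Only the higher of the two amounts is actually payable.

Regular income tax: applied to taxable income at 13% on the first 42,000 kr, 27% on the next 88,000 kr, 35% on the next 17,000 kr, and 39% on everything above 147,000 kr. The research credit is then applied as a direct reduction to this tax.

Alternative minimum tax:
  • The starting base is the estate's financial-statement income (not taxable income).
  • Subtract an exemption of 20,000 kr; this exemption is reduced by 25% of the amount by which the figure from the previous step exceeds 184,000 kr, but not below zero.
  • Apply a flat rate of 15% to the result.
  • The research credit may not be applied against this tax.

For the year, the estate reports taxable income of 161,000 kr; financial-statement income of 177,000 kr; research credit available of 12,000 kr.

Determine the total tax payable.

28,630 kr

Regular income tax:
  42,000 kr × 13% = 5,460 kr
  88,000 kr × 27% = 23,760 kr
  17,000 kr × 35% = 5,950 kr
  14,000 kr × 39% = 5,460 kr
  → 40,630 kr
  Less research credit 12,000 kr → 28,630 kr

Alternative minimum tax:
  Base (financial-statement income): 177,000 kr
  Exemption: 177,000 kr ≤ 184,000 kr, so full 20,000 kr applies
  Base: 177,000 kr − 20,000 kr = 157,000 kr
  157,000 kr × 15% = 23,550 kr

28,630 kr > 23,550 kr, so the regular income tax governs.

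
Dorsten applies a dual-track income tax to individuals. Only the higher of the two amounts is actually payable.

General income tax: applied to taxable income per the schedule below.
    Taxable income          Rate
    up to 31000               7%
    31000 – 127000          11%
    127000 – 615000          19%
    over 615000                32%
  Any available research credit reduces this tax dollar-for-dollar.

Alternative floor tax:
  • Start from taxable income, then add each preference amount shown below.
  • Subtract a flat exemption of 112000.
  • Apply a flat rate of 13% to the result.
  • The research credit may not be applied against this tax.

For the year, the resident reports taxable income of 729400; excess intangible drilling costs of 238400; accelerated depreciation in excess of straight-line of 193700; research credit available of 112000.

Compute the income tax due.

Alternative floor tax:
  Adjusted income: 729400 + 238400 + 193700 = 1161500
  Less exemption 112000 → base 1049500
  1049500 × 13% = 136435

General income tax:
  31000 × 7% = 2170
  96000 × 11% = 10560
  488000 × 19% = 92720
  114400 × 32% = 36608
  → 142058
  Less research credit 112000 → 30058

136435 > 30058, so the alternative floor tax is the binding amount.

136435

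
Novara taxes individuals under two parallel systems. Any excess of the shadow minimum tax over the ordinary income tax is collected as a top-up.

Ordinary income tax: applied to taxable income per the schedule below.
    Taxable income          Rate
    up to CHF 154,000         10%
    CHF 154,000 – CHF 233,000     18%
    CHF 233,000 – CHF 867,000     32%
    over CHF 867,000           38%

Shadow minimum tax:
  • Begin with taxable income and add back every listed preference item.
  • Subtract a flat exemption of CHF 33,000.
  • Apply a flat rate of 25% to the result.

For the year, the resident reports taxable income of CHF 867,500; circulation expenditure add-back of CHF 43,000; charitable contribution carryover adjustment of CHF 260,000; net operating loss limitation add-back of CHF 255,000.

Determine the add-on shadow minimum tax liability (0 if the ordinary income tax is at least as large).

Shadow minimum tax:
  Adjusted income: CHF 867,500 + CHF 43,000 + CHF 260,000 + CHF 255,000 = CHF 1,425,500
  Less exemption CHF 33,000 → base CHF 1,392,500
  CHF 1,392,500 × 25% = CHF 348,125

Ordinary income tax:
  CHF 154,000 × 10% = CHF 15,400
  CHF 79,000 × 18% = CHF 14,220
  CHF 634,000 × 32% = CHF 202,880
  CHF 500 × 38% = CHF 190
  → CHF 232,690

Excess of shadow minimum tax over ordinary income tax: CHF 348,125 − CHF 232,690 = CHF 115,435.

CHF 115,435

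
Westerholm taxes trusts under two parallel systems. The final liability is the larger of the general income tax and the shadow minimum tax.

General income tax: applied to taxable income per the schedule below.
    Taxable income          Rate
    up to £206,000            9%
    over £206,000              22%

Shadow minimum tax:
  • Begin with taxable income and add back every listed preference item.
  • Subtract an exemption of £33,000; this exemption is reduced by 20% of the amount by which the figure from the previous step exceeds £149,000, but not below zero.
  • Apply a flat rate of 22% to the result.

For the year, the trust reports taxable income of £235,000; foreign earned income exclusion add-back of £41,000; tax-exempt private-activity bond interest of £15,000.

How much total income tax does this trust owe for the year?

£63,008

General income tax:
  £206,000 × 9% = £18,540
  £29,000 × 22% = £6,380
  → £24,920

Shadow minimum tax:
  Adjusted income: £235,000 + £41,000 + £15,000 = £291,000
  Exemption: £33,000 − 20% × (£291,000 − £149,000) = £33,000 − £28,400 = £4,600
  Base: £291,000 − £4,600 = £286,400
  £286,400 × 22% = £63,008

£63,008 > £24,920, so the shadow minimum tax is the binding amount.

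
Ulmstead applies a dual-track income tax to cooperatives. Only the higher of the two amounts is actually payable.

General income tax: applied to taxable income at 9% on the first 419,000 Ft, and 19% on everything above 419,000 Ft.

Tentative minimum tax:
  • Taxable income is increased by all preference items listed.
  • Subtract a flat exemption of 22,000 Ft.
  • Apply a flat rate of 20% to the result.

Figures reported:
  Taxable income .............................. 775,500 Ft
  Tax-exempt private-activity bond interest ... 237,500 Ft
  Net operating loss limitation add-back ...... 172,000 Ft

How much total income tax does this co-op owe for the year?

232,600 Ft

Tentative minimum tax:
  Adjusted income: 775,500 Ft + 237,500 Ft + 172,000 Ft = 1,185,000 Ft
  Less exemption 22,000 Ft → base 1,163,000 Ft
  1,163,000 Ft × 20% = 232,600 Ft

General income tax:
  419,000 Ft × 9% = 37,710 Ft
  356,500 Ft × 19% = 67,735 Ft
  → 105,445 Ft

232,600 Ft > 105,445 Ft, so the tentative minimum tax is the binding amount.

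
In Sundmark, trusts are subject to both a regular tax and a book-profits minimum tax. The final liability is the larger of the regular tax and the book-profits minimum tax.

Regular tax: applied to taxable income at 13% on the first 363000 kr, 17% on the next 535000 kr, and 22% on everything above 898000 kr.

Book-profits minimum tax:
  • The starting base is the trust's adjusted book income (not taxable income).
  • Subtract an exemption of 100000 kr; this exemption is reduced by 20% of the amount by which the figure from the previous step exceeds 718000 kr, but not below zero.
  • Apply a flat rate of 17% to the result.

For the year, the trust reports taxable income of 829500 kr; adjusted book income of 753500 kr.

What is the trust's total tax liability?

Regular tax:
  363000 kr × 13% = 47190 kr
  466500 kr × 17% = 79305 kr
  → 126495 kr

Book-profits minimum tax:
  Base (adjusted book income): 753500 kr
  Exemption: 100000 kr − 20% × (753500 kr − 718000 kr) = 100000 kr − 7100 kr = 92900 kr
  Base: 753500 kr − 92900 kr = 660600 kr
  660600 kr × 17% = 112302 kr

126495 kr > 112302 kr, so the regular tax governs.

126495 kr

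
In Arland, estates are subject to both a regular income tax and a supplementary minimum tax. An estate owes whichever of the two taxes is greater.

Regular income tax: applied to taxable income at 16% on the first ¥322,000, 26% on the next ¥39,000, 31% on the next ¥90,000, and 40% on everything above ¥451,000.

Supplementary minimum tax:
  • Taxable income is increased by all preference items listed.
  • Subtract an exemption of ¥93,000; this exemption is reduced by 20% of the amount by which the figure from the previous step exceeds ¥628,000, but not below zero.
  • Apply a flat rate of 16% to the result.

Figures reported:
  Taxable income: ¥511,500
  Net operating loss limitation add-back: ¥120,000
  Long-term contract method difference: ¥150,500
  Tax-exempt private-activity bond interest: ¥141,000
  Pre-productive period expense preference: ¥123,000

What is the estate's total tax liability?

¥165,856

Regular income tax:
  ¥322,000 × 16% = ¥51,520
  ¥39,000 × 26% = ¥10,140
  ¥90,000 × 31% = ¥27,900
  ¥60,500 × 40% = ¥24,200
  → ¥113,760

Supplementary minimum tax:
  Adjusted income: ¥511,500 + ¥120,000 + ¥150,500 + ¥141,000 + ¥123,000 = ¥1,046,000
  Exemption: ¥93,000 − 20% × (¥1,046,000 − ¥628,000) = ¥93,000 − ¥83,600 = ¥9,400
  Base: ¥1,046,000 − ¥9,400 = ¥1,036,600
  ¥1,036,600 × 16% = ¥165,856

¥165,856 > ¥113,760, so the supplementary minimum tax is the binding amount.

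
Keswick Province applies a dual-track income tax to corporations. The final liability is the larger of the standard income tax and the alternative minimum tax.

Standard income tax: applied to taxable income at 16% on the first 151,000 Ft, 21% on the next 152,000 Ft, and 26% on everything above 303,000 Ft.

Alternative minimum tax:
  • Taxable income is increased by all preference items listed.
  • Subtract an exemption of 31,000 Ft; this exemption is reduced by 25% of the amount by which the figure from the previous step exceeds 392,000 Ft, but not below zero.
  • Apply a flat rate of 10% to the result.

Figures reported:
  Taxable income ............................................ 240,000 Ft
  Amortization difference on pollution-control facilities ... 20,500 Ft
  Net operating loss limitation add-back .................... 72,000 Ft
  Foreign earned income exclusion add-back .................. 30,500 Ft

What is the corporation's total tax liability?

42,850 Ft

Standard income tax:
  151,000 Ft × 16% = 24,160 Ft
  89,000 Ft × 21% = 18,690 Ft
  → 42,850 Ft

Alternative minimum tax:
  Adjusted income: 240,000 Ft + 20,500 Ft + 72,000 Ft + 30,500 Ft = 363,000 Ft
  Exemption: 363,000 Ft ≤ 392,000 Ft, so full 31,000 Ft applies
  Base: 363,000 Ft − 31,000 Ft = 332,000 Ft
  332,000 Ft × 10% = 33,200 Ft

42,850 Ft > 33,200 Ft, so the standard income tax governs.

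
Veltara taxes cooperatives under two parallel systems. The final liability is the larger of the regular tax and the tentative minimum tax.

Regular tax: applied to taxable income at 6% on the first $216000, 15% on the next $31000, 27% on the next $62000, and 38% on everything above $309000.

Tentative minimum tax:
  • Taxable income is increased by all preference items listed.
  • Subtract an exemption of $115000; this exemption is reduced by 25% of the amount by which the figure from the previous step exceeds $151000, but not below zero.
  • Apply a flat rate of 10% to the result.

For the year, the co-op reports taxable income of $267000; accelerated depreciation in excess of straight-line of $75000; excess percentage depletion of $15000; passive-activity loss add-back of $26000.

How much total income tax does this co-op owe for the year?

Regular tax:
  $216000 × 6% = $12960
  $31000 × 15% = $4650
  $20000 × 27% = $5400
  → $23010

Tentative minimum tax:
  Adjusted income: $267000 + $75000 + $15000 + $26000 = $383000
  Exemption: $115000 − 25% × ($383000 − $151000) = $115000 − $58000 = $57000
  Base: $383000 − $57000 = $326000
  $326000 × 10% = $32600

$32600 > $23010, so the tentative minimum tax is the binding amount.

$32600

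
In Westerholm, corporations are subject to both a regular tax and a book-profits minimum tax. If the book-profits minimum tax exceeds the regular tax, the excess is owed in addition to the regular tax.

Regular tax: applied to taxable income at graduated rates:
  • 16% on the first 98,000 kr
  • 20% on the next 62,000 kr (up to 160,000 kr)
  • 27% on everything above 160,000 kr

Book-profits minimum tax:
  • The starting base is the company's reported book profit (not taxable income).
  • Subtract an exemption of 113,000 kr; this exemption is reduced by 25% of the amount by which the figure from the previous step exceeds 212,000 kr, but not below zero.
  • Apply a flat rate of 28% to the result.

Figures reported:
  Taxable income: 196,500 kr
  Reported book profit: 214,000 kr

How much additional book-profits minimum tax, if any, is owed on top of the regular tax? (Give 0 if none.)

0 kr

Book-profits minimum tax:
  Base (reported book profit): 214,000 kr
  Exemption: 113,000 kr − 25% × (214,000 kr − 212,000 kr) = 113,000 kr − 500 kr = 112,500 kr
  Base: 214,000 kr − 112,500 kr = 101,500 kr
  101,500 kr × 28% = 28,420 kr

Regular tax:
  98,000 kr × 16% = 15,680 kr
  62,000 kr × 20% = 12,400 kr
  36,500 kr × 27% = 9,855 kr
  → 37,935 kr

28,420 kr ≤ 37,935 kr, so no add-on is due.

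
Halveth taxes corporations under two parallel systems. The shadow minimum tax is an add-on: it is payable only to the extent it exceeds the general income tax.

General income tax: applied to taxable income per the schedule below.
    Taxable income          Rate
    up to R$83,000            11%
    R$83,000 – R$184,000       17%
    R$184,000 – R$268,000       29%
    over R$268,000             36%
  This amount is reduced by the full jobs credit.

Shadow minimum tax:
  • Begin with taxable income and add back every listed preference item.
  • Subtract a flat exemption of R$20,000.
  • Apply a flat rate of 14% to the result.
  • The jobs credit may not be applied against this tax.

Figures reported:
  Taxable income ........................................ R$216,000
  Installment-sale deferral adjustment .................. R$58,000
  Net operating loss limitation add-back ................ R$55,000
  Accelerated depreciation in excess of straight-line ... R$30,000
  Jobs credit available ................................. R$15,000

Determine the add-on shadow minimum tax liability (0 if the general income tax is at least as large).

Shadow minimum tax:
  Adjusted income: R$216,000 + R$58,000 + R$55,000 + R$30,000 = R$359,000
  Less exemption R$20,000 → base R$339,000
  R$339,000 × 14% = R$47,460

General income tax:
  R$83,000 × 11% = R$9,130
  R$101,000 × 17% = R$17,170
  R$32,000 × 29% = R$9,280
  → R$35,580
  Less jobs credit R$15,000 → R$20,580

Excess of shadow minimum tax over general income tax: R$47,460 − R$20,580 = R$26,880.

R$26,880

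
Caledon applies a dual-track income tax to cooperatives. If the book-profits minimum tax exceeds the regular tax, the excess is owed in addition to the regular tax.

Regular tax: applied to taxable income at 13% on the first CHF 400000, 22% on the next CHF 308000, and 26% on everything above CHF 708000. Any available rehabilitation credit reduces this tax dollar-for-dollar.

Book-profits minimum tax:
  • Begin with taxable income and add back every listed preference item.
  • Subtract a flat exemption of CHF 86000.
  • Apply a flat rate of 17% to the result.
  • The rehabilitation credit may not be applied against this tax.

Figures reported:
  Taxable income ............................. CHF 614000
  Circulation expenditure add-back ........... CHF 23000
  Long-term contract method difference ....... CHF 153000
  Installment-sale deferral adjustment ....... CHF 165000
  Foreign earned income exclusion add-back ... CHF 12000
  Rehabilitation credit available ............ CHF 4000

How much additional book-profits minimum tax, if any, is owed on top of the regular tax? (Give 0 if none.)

CHF 54690

Regular tax:
  CHF 400000 × 13% = CHF 52000
  CHF 214000 × 22% = CHF 47080
  → CHF 99080
  Less rehabilitation credit CHF 4000 → CHF 95080

Book-profits minimum tax:
  Adjusted income: CHF 614000 + CHF 23000 + CHF 153000 + CHF 165000 + CHF 12000 = CHF 967000
  Less exemption CHF 86000 → base CHF 881000
  CHF 881000 × 17% = CHF 149770

Excess of book-profits minimum tax over regular tax: CHF 149770 − CHF 95080 = CHF 54690.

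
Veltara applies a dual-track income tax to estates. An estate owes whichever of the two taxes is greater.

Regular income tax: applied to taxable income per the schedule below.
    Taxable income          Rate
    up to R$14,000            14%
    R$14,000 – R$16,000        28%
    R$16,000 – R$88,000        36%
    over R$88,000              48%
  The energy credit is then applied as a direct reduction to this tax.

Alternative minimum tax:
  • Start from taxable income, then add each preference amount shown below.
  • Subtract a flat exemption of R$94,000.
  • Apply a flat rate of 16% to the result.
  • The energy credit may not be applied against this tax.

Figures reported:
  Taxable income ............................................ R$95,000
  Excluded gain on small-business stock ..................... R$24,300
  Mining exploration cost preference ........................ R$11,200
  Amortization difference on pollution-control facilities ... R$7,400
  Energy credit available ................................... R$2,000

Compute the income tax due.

Regular income tax:
  R$14,000 × 14% = R$1,960
  R$2,000 × 28% = R$560
  R$72,000 × 36% = R$25,920
  R$7,000 × 48% = R$3,360
  → R$31,800
  Less energy credit R$2,000 → R$29,800

Alternative minimum tax:
  Adjusted income: R$95,000 + R$24,300 + R$11,200 + R$7,400 = R$137,900
  Less exemption R$94,000 → base R$43,900
  R$43,900 × 16% = R$7,024

R$29,800 > R$7,024, so the regular income tax governs.

R$29,800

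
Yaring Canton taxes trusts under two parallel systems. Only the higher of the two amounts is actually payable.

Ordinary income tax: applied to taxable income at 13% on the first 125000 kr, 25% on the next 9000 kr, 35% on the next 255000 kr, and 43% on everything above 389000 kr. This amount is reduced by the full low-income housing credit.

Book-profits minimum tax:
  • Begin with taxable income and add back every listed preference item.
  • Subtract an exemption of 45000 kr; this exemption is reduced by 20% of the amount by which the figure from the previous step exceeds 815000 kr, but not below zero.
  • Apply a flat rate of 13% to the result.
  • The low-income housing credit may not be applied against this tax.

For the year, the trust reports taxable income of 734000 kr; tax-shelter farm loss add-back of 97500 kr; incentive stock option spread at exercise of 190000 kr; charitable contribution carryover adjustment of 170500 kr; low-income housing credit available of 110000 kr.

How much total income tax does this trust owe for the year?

Book-profits minimum tax:
  Adjusted income: 734000 kr + 97500 kr + 190000 kr + 170500 kr = 1192000 kr
  Exemption: 20% × (1192000 kr − 815000 kr) = 75400 kr ≥ 45000 kr, so the exemption is fully phased out
  Base: 1192000 kr − 0 kr = 1192000 kr
  1192000 kr × 13% = 154960 kr

Ordinary income tax:
  125000 kr × 13% = 16250 kr
  9000 kr × 25% = 2250 kr
  255000 kr × 35% = 89250 kr
  345000 kr × 43% = 148350 kr
  → 256100 kr
  Less low-income housing credit 110000 kr → 146100 kr

154960 kr > 146100 kr, so the book-profits minimum tax is the binding amount.

154960 kr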